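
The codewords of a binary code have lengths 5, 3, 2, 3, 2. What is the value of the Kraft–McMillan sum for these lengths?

With common denominator 2^5 = 32: Σ 2^(−ℓᵢ) = 1/32 + 4/32 + 8/32 + 4/32 + 8/32 = 25/32 = 0.78125.

0.78125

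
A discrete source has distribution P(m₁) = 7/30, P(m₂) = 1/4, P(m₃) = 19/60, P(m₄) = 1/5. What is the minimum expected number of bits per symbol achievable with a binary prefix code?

Repeatedly combine the two least-probable nodes; the expected code length is the sum of the merged weights.
merge 1/5 + 7/30 → 13/30
merge 1/4 + 19/60 → 17/30
merge 13/30 + 17/30 → 1
L = 13/30 + 17/30 + 1 = 2 bits/symbol.

2 bits/symbol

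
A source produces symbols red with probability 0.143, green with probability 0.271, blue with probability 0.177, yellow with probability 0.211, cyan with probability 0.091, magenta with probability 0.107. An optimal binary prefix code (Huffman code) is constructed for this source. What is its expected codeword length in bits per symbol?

Repeatedly combine the two least-probable nodes; the expected code length is the sum of the merged weights.
merge 91/1000 + 107/1000 → 99/500
merge 143/1000 + 177/1000 → 8/25
merge 99/500 + 211/1000 → 409/1000
merge 271/1000 + 8/25 → 591/1000
merge 409/1000 + 591/1000 → 1
L = 99/500 + 8/25 + 409/1000 + 591/1000 + 1 = 1259/500 = 2.518 bits/symbol.

2.518 bits/symbol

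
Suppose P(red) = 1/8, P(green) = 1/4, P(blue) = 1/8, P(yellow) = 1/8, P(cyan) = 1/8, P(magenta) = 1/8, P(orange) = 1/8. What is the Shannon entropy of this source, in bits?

2.75 bits

Each probability is a power of 1/2, so log₂(1/p) is an integer.
H = Σ p·log₂(1/p) = 1/8·3 + 1/4·2 + 1/8·3 + 1/8·3 + 1/8·3 + 1/8·3 + 1/8·3 = 2.75 bits.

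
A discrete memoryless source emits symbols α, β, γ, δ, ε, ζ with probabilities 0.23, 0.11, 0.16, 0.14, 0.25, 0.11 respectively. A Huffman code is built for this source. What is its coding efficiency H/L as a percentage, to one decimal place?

99.5%

Entropy H = −Σ p log₂ p ≈ 2.5084 bits.
Huffman merges: 11/100+11/100→11/50; 7/50+4/25→3/10; 11/50+23/100→9/20; 1/4+3/10→11/20; 9/20+11/20→1. L = 63/25 ≈ 2.5200.
Efficiency = H/L = 2.5084/2.5200 = 99.5%.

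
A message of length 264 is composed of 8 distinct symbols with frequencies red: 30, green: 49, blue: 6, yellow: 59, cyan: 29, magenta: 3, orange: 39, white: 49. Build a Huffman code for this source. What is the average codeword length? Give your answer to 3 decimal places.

2.769 bits/symbol

Probabilities are the counts divided by 264.
Repeatedly combine the two least-probable nodes; the expected code length is the sum of the merged weights.
merge 1/88 + 1/44 → 3/88
merge 3/88 + 29/264 → 19/132
merge 5/44 + 19/132 → 17/66
merge 13/88 + 49/264 → 1/3
merge 49/264 + 59/264 → 9/22
merge 17/66 + 1/3 → 13/22
merge 9/22 + 13/22 → 1
L = 3/88 + 19/132 + 17/66 + 1/3 + 9/22 + 13/22 + 1 = 731/264 ≈ 2.769 bits/symbol.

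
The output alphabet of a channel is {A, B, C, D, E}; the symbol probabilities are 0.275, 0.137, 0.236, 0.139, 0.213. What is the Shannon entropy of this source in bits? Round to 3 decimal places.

H = −Σ pᵢ log₂ pᵢ.
−0.275·log₂(0.275) = 0.5122
−0.137·log₂(0.137) = 0.3929
−0.236·log₂(0.236) = 0.4916
−0.139·log₂(0.139) = 0.3957
−0.213·log₂(0.213) = 0.4752
Sum ≈ 2.2676 → 2.268 bits.

2.268 bits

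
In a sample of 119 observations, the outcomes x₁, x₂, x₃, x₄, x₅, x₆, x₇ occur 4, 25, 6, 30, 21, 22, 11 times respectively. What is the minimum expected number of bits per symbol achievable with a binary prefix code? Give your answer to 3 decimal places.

2.613 bits/symbol

Probabilities are the counts divided by 119.
Repeatedly combine the two least-probable nodes; the expected code length is the sum of the merged weights.
merge 4/119 + 6/119 → 10/119
merge 10/119 + 11/119 → 3/17
merge 3/17 + 3/17 → 6/17
merge 22/119 + 25/119 → 47/119
merge 30/119 + 6/17 → 72/119
merge 47/119 + 72/119 → 1
L = 10/119 + 3/17 + 6/17 + 47/119 + 72/119 + 1 = 311/119 ≈ 2.613 bits/symbol.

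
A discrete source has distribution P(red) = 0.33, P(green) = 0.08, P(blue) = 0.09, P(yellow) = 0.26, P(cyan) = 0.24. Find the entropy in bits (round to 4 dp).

2.1314 bits

H = −Σ pᵢ log₂ pᵢ.
−0.33·log₂(0.33) = 0.5278
−0.08·log₂(0.08) = 0.2915
−0.09·log₂(0.09) = 0.3127
−0.26·log₂(0.26) = 0.5053
−0.24·log₂(0.24) = 0.4941
Sum ≈ 2.1314 → 2.1314 bits.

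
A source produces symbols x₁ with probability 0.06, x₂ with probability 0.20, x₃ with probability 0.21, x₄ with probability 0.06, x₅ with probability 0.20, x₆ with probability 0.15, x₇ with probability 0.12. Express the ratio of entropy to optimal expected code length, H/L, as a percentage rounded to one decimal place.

Entropy H = −Σ p log₂ p ≈ 2.6663 bits.
Huffman merges: 3/50+3/50→3/25; 3/25+3/25→6/25; 3/20+1/5→7/20; 1/5+21/100→41/100; 6/25+7/20→59/100; 41/100+59/100→1. L = 271/100 ≈ 2.7100.
Efficiency = H/L = 2.6663/2.7100 = 98.4%.

98.4%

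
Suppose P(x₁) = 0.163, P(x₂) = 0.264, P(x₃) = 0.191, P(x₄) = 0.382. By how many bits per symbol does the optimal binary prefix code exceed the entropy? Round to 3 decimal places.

0.052 bits

Entropy H = −Σ p log₂ p ≈ 1.9204 bits.
Huffman merges: 163/1000+191/1000→177/500; 33/125+177/500→309/500; 191/500+309/500→1. L = 493/250 ≈ 1.9720.
L − H = 1.9720 − 1.9204 = 0.052 bits.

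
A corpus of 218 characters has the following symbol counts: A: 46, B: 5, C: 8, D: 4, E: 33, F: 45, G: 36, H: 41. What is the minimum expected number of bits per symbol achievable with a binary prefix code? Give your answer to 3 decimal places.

Probabilities are the counts divided by 218.
Repeatedly combine the two least-probable nodes; the expected code length is the sum of the merged weights.
merge 2/109 + 5/218 → 9/218
merge 4/109 + 9/218 → 17/218
merge 17/218 + 33/218 → 25/109
merge 18/109 + 41/218 → 77/218
merge 45/218 + 23/109 → 91/218
merge 25/109 + 77/218 → 127/218
merge 91/218 + 127/218 → 1
L = 9/218 + 17/218 + 25/109 + 77/218 + 91/218 + 127/218 + 1 = 589/218 ≈ 2.702 bits/symbol.

2.702 bits/symbol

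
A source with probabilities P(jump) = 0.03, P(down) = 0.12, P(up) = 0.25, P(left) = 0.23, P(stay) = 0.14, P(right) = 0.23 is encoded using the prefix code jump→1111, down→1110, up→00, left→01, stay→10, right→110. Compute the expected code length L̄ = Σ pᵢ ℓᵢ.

2.53 bits/symbol

L̄ = Σ pᵢ·ℓᵢ = 0.03·4 + 0.12·4 + 0.25·2 + 0.23·2 + 0.14·2 + 0.23·3 = 2.53 bits/symbol.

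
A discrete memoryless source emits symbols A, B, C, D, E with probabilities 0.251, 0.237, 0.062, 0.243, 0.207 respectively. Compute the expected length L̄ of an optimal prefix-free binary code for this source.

2.269 bits/symbol

Repeatedly combine the two least-probable nodes; the expected code length is the sum of the merged weights.
merge 31/500 + 207/1000 → 269/1000
merge 237/1000 + 243/1000 → 12/25
merge 251/1000 + 269/1000 → 13/25
merge 12/25 + 13/25 → 1
L = 269/1000 + 12/25 + 13/25 + 1 = 2269/1000 = 2.269 bits/symbol.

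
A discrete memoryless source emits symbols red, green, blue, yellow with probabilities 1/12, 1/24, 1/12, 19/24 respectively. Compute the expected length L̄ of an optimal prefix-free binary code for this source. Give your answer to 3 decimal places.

Repeatedly combine the two least-probable nodes; the expected code length is the sum of the merged weights.
merge 1/24 + 1/12 → 1/8
merge 1/12 + 1/8 → 5/24
merge 5/24 + 19/24 → 1
L = 1/8 + 5/24 + 1 = 4/3 ≈ 1.333 bits/symbol.

1.333 bits/symbol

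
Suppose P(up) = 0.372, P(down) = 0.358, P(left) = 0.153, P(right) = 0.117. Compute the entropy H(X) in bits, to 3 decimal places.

H = −Σ pᵢ log₂ pᵢ.
−0.372·log₂(0.372) = 0.5307
−0.358·log₂(0.358) = 0.5305
−0.153·log₂(0.153) = 0.4144
−0.117·log₂(0.117) = 0.3622
Sum ≈ 1.8378 → 1.838 bits.

1.838 bits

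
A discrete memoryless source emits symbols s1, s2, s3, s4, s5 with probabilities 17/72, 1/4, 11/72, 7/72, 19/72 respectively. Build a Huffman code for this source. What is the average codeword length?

Repeatedly combine the two least-probable nodes; the expected code length is the sum of the merged weights.
merge 7/72 + 11/72 → 1/4
merge 17/72 + 1/4 → 35/72
merge 1/4 + 19/72 → 37/72
merge 35/72 + 37/72 → 1
L = 1/4 + 35/72 + 37/72 + 1 = 9/4 = 2.25 bits/symbol.

2.25 bits/symbol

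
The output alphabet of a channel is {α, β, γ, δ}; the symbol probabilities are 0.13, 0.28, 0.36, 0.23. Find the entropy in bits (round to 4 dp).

1.9151 bits

H = −Σ pᵢ log₂ pᵢ.
−0.13·log₂(0.13) = 0.3826
−0.28·log₂(0.28) = 0.5142
−0.36·log₂(0.36) = 0.5306
−0.23·log₂(0.23) = 0.4877
Sum ≈ 1.9151 → 1.9151 bits.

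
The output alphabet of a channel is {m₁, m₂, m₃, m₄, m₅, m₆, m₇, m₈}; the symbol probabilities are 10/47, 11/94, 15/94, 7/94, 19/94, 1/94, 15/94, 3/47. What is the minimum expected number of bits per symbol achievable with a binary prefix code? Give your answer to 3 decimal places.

Repeatedly combine the two least-probable nodes; the expected code length is the sum of the merged weights.
merge 1/94 + 3/47 → 7/94
merge 7/94 + 7/94 → 7/47
merge 11/94 + 7/47 → 25/94
merge 15/94 + 15/94 → 15/47
merge 19/94 + 10/47 → 39/94
merge 25/94 + 15/47 → 55/94
merge 39/94 + 55/94 → 1
L = 7/94 + 7/47 + 25/94 + 15/47 + 39/94 + 55/94 + 1 = 132/47 ≈ 2.809 bits/symbol.

2.809 bits/symbol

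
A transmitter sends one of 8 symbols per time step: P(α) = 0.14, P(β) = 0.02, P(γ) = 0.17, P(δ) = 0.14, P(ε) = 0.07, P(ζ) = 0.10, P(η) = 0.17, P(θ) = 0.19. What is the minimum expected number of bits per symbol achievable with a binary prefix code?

Repeatedly combine the two least-probable nodes; the expected code length is the sum of the merged weights.
merge 1/50 + 7/100 → 9/100
merge 9/100 + 1/10 → 19/100
merge 7/50 + 7/50 → 7/25
merge 17/100 + 17/100 → 17/50
merge 19/100 + 19/100 → 19/50
merge 7/25 + 17/50 → 31/50
merge 19/50 + 31/50 → 1
L = 9/100 + 19/100 + 7/25 + 17/50 + 19/50 + 31/50 + 1 = 29/10 = 2.9 bits/symbol.

2.9 bits/symbol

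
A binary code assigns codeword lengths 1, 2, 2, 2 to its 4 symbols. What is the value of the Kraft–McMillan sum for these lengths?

With common denominator 2^2 = 4: Σ 2^(−ℓᵢ) = 2/4 + 1/4 + 1/4 + 1/4 = 5/4 = 1.25.

1.25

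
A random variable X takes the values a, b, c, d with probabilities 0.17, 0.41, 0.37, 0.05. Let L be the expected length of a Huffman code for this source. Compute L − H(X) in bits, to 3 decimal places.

0.101 bits

Entropy H = −Σ p log₂ p ≈ 1.7088 bits.
Huffman merges: 1/20+17/100→11/50; 11/50+37/100→59/100; 41/100+59/100→1. L = 181/100 ≈ 1.8100.
L − H = 1.8100 − 1.7088 = 0.101 bits.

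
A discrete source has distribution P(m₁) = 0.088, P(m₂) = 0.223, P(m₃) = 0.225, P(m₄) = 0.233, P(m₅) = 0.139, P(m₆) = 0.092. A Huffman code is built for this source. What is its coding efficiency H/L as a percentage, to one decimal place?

Entropy H = −Σ p log₂ p ≈ 2.4776 bits.
Huffman merges: 11/125+23/250→9/50; 139/1000+9/50→319/1000; 223/1000+9/40→56/125; 233/1000+319/1000→69/125; 56/125+69/125→1. L = 2499/1000 ≈ 2.4990.
Efficiency = H/L = 2.4776/2.4990 = 99.1%.

99.1%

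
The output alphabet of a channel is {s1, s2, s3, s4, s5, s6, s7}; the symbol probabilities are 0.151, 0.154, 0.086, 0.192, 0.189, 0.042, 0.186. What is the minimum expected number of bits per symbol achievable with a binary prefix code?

2.747 bits/symbol

Repeatedly combine the two least-probable nodes; the expected code length is the sum of the merged weights.
merge 21/500 + 43/500 → 16/125
merge 16/125 + 151/1000 → 279/1000
merge 77/500 + 93/500 → 17/50
merge 189/1000 + 24/125 → 381/1000
merge 279/1000 + 17/50 → 619/1000
merge 381/1000 + 619/1000 → 1
L = 16/125 + 279/1000 + 17/50 + 381/1000 + 619/1000 + 1 = 2747/1000 = 2.747 bits/symbol.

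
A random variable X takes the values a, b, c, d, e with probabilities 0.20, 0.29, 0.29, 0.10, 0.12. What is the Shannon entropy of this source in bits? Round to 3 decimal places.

2.199 bits

H = −Σ pᵢ log₂ pᵢ.
−0.20·log₂(0.20) = 0.4644
−0.29·log₂(0.29) = 0.5179
−0.29·log₂(0.29) = 0.5179
−0.10·log₂(0.10) = 0.3322
−0.12·log₂(0.12) = 0.3671
Sum ≈ 2.1995 → 2.199 bits.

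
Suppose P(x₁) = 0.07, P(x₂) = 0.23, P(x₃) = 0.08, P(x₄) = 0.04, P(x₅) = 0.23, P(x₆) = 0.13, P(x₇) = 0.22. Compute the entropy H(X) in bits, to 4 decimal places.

H = −Σ pᵢ log₂ pᵢ.
−0.07·log₂(0.07) = 0.2686
−0.23·log₂(0.23) = 0.4877
−0.08·log₂(0.08) = 0.2915
−0.04·log₂(0.04) = 0.1858
−0.23·log₂(0.23) = 0.4877
−0.13·log₂(0.13) = 0.3826
−0.22·log₂(0.22) = 0.4806
Sum ≈ 2.5844 → 2.5844 bits.

2.5844 bits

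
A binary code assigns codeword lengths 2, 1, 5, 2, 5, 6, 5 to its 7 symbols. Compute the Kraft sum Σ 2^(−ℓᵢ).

1.109375

With common denominator 2^6 = 64: Σ 2^(−ℓᵢ) = 16/64 + 32/64 + 2/64 + 16/64 + 2/64 + 1/64 + 2/64 = 71/64 = 1.109375.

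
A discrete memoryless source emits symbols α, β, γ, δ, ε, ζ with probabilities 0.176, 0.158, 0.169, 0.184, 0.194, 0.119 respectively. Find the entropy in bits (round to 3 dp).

H = −Σ pᵢ log₂ pᵢ.
−0.176·log₂(0.176) = 0.4411
−0.158·log₂(0.158) = 0.4206
−0.169·log₂(0.169) = 0.4335
−0.184·log₂(0.184) = 0.4494
−0.194·log₂(0.194) = 0.4590
−0.119·log₂(0.119) = 0.3654
Sum ≈ 2.5690 → 2.569 bits.

2.569 bits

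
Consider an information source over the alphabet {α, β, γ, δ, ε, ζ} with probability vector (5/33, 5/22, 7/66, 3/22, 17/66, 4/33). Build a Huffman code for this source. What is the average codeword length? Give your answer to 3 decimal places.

Repeatedly combine the two least-probable nodes; the expected code length is the sum of the merged weights.
merge 7/66 + 4/33 → 5/22
merge 3/22 + 5/33 → 19/66
merge 5/22 + 5/22 → 5/11
merge 17/66 + 19/66 → 6/11
merge 5/11 + 6/11 → 1
L = 5/22 + 19/66 + 5/11 + 6/11 + 1 = 83/33 ≈ 2.515 bits/symbol.

2.515 bits/symbol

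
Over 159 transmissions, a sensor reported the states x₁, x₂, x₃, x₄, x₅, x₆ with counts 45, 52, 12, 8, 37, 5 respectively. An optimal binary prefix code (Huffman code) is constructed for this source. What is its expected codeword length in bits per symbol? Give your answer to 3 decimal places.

Probabilities are the counts divided by 159.
Repeatedly combine the two least-probable nodes; the expected code length is the sum of the merged weights.
merge 5/159 + 8/159 → 13/159
merge 4/53 + 13/159 → 25/159
merge 25/159 + 37/159 → 62/159
merge 15/53 + 52/159 → 97/159
merge 62/159 + 97/159 → 1
L = 13/159 + 25/159 + 62/159 + 97/159 + 1 = 356/159 ≈ 2.239 bits/symbol.

2.239 bits/symbol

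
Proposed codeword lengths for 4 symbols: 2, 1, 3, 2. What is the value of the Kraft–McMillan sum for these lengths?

1.125

With common denominator 2^3 = 8: Σ 2^(−ℓᵢ) = 2/8 + 4/8 + 1/8 + 2/8 = 9/8 = 1.125.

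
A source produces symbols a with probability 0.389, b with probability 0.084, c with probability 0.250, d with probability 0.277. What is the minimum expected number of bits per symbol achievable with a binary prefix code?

Repeatedly combine the two least-probable nodes; the expected code length is the sum of the merged weights.
merge 21/250 + 1/4 → 167/500
merge 277/1000 + 167/500 → 611/1000
merge 389/1000 + 611/1000 → 1
L = 167/500 + 611/1000 + 1 = 389/200 = 1.945 bits/symbol.

1.945 bits/symbol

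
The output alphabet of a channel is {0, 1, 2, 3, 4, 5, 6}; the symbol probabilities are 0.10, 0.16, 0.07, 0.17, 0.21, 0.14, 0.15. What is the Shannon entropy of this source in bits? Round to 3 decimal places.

H = −Σ pᵢ log₂ pᵢ.
−0.10·log₂(0.10) = 0.3322
−0.16·log₂(0.16) = 0.4230
−0.07·log₂(0.07) = 0.2686
−0.17·log₂(0.17) = 0.4346
−0.21·log₂(0.21) = 0.4728
−0.14·log₂(0.14) = 0.3971
−0.15·log₂(0.15) = 0.4105
Sum ≈ 2.7388 → 2.739 bits.

2.739 bits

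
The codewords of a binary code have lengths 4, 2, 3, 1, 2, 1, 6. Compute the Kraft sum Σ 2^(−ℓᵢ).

With common denominator 2^6 = 64: Σ 2^(−ℓᵢ) = 4/64 + 16/64 + 8/64 + 32/64 + 16/64 + 32/64 + 1/64 = 109/64 = 1.703125.

1.703125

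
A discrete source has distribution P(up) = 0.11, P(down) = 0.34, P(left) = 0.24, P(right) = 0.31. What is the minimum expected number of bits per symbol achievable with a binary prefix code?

2 bits/symbol

Repeatedly combine the two least-probable nodes; the expected code length is the sum of the merged weights.
merge 11/100 + 6/25 → 7/20
merge 31/100 + 17/50 → 13/20
merge 7/20 + 13/20 → 1
L = 7/20 + 13/20 + 1 = 2 bits/symbol.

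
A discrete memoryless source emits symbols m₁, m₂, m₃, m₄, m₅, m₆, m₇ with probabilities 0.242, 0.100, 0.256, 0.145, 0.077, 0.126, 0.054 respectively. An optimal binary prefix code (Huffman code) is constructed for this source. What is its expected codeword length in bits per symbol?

2.633 bits/symbol

Repeatedly combine the two least-probable nodes; the expected code length is the sum of the merged weights.
merge 27/500 + 77/1000 → 131/1000
merge 1/10 + 63/500 → 113/500
merge 131/1000 + 29/200 → 69/250
merge 113/500 + 121/500 → 117/250
merge 32/125 + 69/250 → 133/250
merge 117/250 + 133/250 → 1
L = 131/1000 + 113/500 + 69/250 + 117/250 + 133/250 + 1 = 2633/1000 = 2.633 bits/symbol.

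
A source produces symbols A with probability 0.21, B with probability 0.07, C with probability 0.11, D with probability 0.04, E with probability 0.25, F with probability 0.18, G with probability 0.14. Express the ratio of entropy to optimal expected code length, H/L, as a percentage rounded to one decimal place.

98.9%

Entropy H = −Σ p log₂ p ≈ 2.6198 bits.
Huffman merges: 1/25+7/100→11/100; 11/100+11/100→11/50; 7/50+9/50→8/25; 21/100+11/50→43/100; 1/4+8/25→57/100; 43/100+57/100→1. L = 53/20 ≈ 2.6500.
Efficiency = H/L = 2.6198/2.6500 = 98.9%.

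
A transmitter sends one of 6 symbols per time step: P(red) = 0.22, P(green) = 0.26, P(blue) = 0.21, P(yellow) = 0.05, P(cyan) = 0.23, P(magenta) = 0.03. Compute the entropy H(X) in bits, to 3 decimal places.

2.314 bits

H = −Σ pᵢ log₂ pᵢ.
−0.22·log₂(0.22) = 0.4806
−0.26·log₂(0.26) = 0.5053
−0.21·log₂(0.21) = 0.4728
−0.05·log₂(0.05) = 0.2161
−0.23·log₂(0.23) = 0.4877
−0.03·log₂(0.03) = 0.1518
Sum ≈ 2.3142 → 2.314 bits.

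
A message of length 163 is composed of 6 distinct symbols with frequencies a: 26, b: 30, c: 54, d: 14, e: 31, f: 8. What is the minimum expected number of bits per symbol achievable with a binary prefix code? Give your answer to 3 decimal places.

2.429 bits/symbol

Probabilities are the counts divided by 163.
Repeatedly combine the two least-probable nodes; the expected code length is the sum of the merged weights.
merge 8/163 + 14/163 → 22/163
merge 22/163 + 26/163 → 48/163
merge 30/163 + 31/163 → 61/163
merge 48/163 + 54/163 → 102/163
merge 61/163 + 102/163 → 1
L = 22/163 + 48/163 + 61/163 + 102/163 + 1 = 396/163 ≈ 2.429 bits/symbol.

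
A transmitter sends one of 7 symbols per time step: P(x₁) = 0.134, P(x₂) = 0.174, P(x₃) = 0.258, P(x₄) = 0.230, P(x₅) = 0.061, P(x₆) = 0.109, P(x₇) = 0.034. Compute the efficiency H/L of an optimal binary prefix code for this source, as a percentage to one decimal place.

99.0%

Entropy H = −Σ p log₂ p ≈ 2.5800 bits.
Huffman merges: 17/500+61/1000→19/200; 19/200+109/1000→51/250; 67/500+87/500→77/250; 51/250+23/100→217/500; 129/500+77/250→283/500; 217/500+283/500→1. L = 2607/1000 ≈ 2.6070.
Efficiency = H/L = 2.5800/2.6070 = 99.0%.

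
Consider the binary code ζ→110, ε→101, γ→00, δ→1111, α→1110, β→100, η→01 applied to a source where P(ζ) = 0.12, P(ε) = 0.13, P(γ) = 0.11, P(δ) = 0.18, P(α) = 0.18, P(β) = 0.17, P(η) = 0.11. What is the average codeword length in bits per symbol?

L̄ = Σ pᵢ·ℓᵢ = 0.12·3 + 0.13·3 + 0.11·2 + 0.18·4 + 0.18·4 + 0.17·3 + 0.11·2 = 3.14 bits/symbol.

3.14 bits/symbol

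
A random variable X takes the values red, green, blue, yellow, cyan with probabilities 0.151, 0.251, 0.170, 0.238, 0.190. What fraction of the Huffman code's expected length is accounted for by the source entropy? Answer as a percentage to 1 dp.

Entropy H = −Σ p log₂ p ≈ 2.2951 bits.
Huffman merges: 151/1000+17/100→321/1000; 19/100+119/500→107/250; 251/1000+321/1000→143/250; 107/250+143/250→1. L = 2321/1000 ≈ 2.3210.
Efficiency = H/L = 2.2951/2.3210 = 98.9%.

98.9%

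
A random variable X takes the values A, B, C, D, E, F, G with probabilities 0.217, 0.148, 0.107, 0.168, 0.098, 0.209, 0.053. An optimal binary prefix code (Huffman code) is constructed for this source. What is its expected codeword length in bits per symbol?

2.725 bits/symbol

Repeatedly combine the two least-probable nodes; the expected code length is the sum of the merged weights.
merge 53/1000 + 49/500 → 151/1000
merge 107/1000 + 37/250 → 51/200
merge 151/1000 + 21/125 → 319/1000
merge 209/1000 + 217/1000 → 213/500
merge 51/200 + 319/1000 → 287/500
merge 213/500 + 287/500 → 1
L = 151/1000 + 51/200 + 319/1000 + 213/500 + 287/500 + 1 = 109/40 = 2.725 bits/symbol.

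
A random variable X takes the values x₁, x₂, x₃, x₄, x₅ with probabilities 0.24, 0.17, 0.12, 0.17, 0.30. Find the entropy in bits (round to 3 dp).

H = −Σ pᵢ log₂ pᵢ.
−0.24·log₂(0.24) = 0.4941
−0.17·log₂(0.17) = 0.4346
−0.12·log₂(0.12) = 0.3671
−0.17·log₂(0.17) = 0.4346
−0.30·log₂(0.30) = 0.5211
Sum ≈ 2.2515 → 2.251 bits.

2.251 bits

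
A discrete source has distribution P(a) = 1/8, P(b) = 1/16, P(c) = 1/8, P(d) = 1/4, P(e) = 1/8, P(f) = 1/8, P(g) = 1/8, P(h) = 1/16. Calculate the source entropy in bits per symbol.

Each probability is a power of 1/2, so log₂(1/p) is an integer.
H = Σ p·log₂(1/p) = 1/8·3 + 1/16·4 + 1/8·3 + 1/4·2 + 1/8·3 + 1/8·3 + 1/8·3 + 1/16·4 = 2.875 bits.

2.875 bits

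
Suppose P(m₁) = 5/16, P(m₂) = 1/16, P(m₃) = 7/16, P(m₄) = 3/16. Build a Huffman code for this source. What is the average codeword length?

1.8125 bits/symbol

Repeatedly combine the two least-probable nodes; the expected code length is the sum of the merged weights.
merge 1/16 + 3/16 → 1/4
merge 1/4 + 5/16 → 9/16
merge 7/16 + 9/16 → 1
L = 1/4 + 9/16 + 1 = 29/16 = 1.8125 bits/symbol.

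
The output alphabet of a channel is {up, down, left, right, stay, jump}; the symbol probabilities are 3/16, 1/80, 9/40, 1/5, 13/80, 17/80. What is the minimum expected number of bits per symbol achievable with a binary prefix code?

Repeatedly combine the two least-probable nodes; the expected code length is the sum of the merged weights.
merge 1/80 + 13/80 → 7/40
merge 7/40 + 3/16 → 29/80
merge 1/5 + 17/80 → 33/80
merge 9/40 + 29/80 → 47/80
merge 33/80 + 47/80 → 1
L = 7/40 + 29/80 + 33/80 + 47/80 + 1 = 203/80 = 2.5375 bits/symbol.

2.5375 bits/symbol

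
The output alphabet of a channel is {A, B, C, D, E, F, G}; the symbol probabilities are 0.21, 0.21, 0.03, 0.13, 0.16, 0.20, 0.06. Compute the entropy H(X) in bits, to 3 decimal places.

2.611 bits

H = −Σ pᵢ log₂ pᵢ.
−0.21·log₂(0.21) = 0.4728
−0.21·log₂(0.21) = 0.4728
−0.03·log₂(0.03) = 0.1518
−0.13·log₂(0.13) = 0.3826
−0.16·log₂(0.16) = 0.4230
−0.20·log₂(0.20) = 0.4644
−0.06·log₂(0.06) = 0.2435
Sum ≈ 2.6110 → 2.611 bits.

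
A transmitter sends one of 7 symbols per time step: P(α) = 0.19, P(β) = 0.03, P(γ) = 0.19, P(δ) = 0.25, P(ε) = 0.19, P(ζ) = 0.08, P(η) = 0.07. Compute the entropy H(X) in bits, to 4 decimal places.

H = −Σ pᵢ log₂ pᵢ.
−0.19·log₂(0.19) = 0.4552
−0.03·log₂(0.03) = 0.1518
−0.19·log₂(0.19) = 0.4552
−0.25·log₂(0.25) = 0.5000
−0.19·log₂(0.19) = 0.4552
−0.08·log₂(0.08) = 0.2915
−0.07·log₂(0.07) = 0.2686
Sum ≈ 2.5775 → 2.5775 bits.

2.5775 bits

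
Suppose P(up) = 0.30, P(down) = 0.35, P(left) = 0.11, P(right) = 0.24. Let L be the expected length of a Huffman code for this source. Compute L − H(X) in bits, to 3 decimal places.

Entropy H = −Σ p log₂ p ≈ 1.8956 bits.
Huffman merges: 11/100+6/25→7/20; 3/10+7/20→13/20; 7/20+13/20→1. L = 2 ≈ 2.0000.
L − H = 2.0000 − 1.8956 = 0.104 bits.

0.104 bits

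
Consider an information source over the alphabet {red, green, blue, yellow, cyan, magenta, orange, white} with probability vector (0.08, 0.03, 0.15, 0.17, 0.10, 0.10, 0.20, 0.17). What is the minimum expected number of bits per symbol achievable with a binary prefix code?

2.91 bits/symbol

Repeatedly combine the two least-probable nodes; the expected code length is the sum of the merged weights.
merge 3/100 + 2/25 → 11/100
merge 1/10 + 1/10 → 1/5
merge 11/100 + 3/20 → 13/50
merge 17/100 + 17/100 → 17/50
merge 1/5 + 1/5 → 2/5
merge 13/50 + 17/50 → 3/5
merge 2/5 + 3/5 → 1
L = 11/100 + 1/5 + 13/50 + 17/50 + 2/5 + 3/5 + 1 = 291/100 = 2.91 bits/symbol.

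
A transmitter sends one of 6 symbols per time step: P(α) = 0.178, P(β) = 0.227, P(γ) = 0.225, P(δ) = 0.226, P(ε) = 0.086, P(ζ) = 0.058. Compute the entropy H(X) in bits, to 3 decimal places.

2.441 bits

H = −Σ pᵢ log₂ pᵢ.
−0.178·log₂(0.178) = 0.4432
−0.227·log₂(0.227) = 0.4856
−0.225·log₂(0.225) = 0.4842
−0.226·log₂(0.226) = 0.4849
−0.086·log₂(0.086) = 0.3044
−0.058·log₂(0.058) = 0.2383
Sum ≈ 2.4406 → 2.441 bits.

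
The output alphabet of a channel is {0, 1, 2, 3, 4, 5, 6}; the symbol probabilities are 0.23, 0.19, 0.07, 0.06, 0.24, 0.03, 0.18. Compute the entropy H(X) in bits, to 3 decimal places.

2.546 bits

H = −Σ pᵢ log₂ pᵢ.
−0.23·log₂(0.23) = 0.4877
−0.19·log₂(0.19) = 0.4552
−0.07·log₂(0.07) = 0.2686
−0.06·log₂(0.06) = 0.2435
−0.24·log₂(0.24) = 0.4941
−0.03·log₂(0.03) = 0.1518
−0.18·log₂(0.18) = 0.4453
Sum ≈ 2.5462 → 2.546 bits.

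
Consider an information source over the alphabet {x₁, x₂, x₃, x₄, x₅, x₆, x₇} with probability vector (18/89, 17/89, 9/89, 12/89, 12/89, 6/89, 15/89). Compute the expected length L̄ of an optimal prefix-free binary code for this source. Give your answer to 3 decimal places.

Repeatedly combine the two least-probable nodes; the expected code length is the sum of the merged weights.
merge 6/89 + 9/89 → 15/89
merge 12/89 + 12/89 → 24/89
merge 15/89 + 15/89 → 30/89
merge 17/89 + 18/89 → 35/89
merge 24/89 + 30/89 → 54/89
merge 35/89 + 54/89 → 1
L = 15/89 + 24/89 + 30/89 + 35/89 + 54/89 + 1 = 247/89 ≈ 2.775 bits/symbol.

2.775 bits/symbol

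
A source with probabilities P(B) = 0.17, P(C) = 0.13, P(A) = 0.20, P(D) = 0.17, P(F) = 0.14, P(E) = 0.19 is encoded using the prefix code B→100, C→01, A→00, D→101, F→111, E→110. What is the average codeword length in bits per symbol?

L̄ = Σ pᵢ·ℓᵢ = 0.17·3 + 0.13·2 + 0.20·2 + 0.17·3 + 0.14·3 + 0.19·3 = 2.67 bits/symbol.

2.67 bits/symbol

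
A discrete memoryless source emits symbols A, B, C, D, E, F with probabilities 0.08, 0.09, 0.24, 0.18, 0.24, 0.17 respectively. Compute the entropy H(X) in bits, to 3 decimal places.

2.472 bits

H = −Σ pᵢ log₂ pᵢ.
−0.08·log₂(0.08) = 0.2915
−0.09·log₂(0.09) = 0.3127
−0.24·log₂(0.24) = 0.4941
−0.18·log₂(0.18) = 0.4453
−0.24·log₂(0.24) = 0.4941
−0.17·log₂(0.17) = 0.4346
Sum ≈ 2.4723 → 2.472 bits.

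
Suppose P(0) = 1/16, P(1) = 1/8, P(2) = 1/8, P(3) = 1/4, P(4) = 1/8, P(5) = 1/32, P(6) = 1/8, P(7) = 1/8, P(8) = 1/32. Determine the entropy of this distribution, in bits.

2.9375 bits

Each probability is a power of 1/2, so log₂(1/p) is an integer.
H = Σ p·log₂(1/p) = 1/16·4 + 1/8·3 + 1/8·3 + 1/4·2 + 1/8·3 + 1/32·5 + 1/8·3 + 1/8·3 + 1/32·5 = 2.9375 bits.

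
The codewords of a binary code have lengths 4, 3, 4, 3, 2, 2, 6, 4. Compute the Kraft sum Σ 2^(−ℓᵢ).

0.953125

With common denominator 2^6 = 64: Σ 2^(−ℓᵢ) = 4/64 + 8/64 + 4/64 + 8/64 + 16/64 + 16/64 + 1/64 + 4/64 = 61/64 = 0.953125.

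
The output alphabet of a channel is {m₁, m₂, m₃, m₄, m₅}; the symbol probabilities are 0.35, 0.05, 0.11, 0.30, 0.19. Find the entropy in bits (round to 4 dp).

H = −Σ pᵢ log₂ pᵢ.
−0.35·log₂(0.35) = 0.5301
−0.05·log₂(0.05) = 0.2161
−0.11·log₂(0.11) = 0.3503
−0.30·log₂(0.30) = 0.5211
−0.19·log₂(0.19) = 0.4552
Sum ≈ 2.0728 → 2.0728 bits.

2.0728 bits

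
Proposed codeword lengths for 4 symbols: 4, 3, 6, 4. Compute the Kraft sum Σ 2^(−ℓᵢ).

0.265625

With common denominator 2^6 = 64: Σ 2^(−ℓᵢ) = 4/64 + 8/64 + 1/64 + 4/64 = 17/64 = 0.265625.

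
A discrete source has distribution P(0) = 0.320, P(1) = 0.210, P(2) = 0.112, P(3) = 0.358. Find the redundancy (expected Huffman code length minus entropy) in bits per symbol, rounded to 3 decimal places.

0.081 bits

Entropy H = −Σ p log₂ p ≈ 1.8831 bits.
Huffman merges: 14/125+21/100→161/500; 8/25+161/500→321/500; 179/500+321/500→1. L = 491/250 ≈ 1.9640.
L − H = 1.9640 − 1.8831 = 0.081 bits.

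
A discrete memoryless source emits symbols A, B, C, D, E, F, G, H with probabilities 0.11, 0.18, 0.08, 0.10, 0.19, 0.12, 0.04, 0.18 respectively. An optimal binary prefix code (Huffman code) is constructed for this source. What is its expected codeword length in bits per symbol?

Repeatedly combine the two least-probable nodes; the expected code length is the sum of the merged weights.
merge 1/25 + 2/25 → 3/25
merge 1/10 + 11/100 → 21/100
merge 3/25 + 3/25 → 6/25
merge 9/50 + 9/50 → 9/25
merge 19/100 + 21/100 → 2/5
merge 6/25 + 9/25 → 3/5
merge 2/5 + 3/5 → 1
L = 3/25 + 21/100 + 6/25 + 9/25 + 2/5 + 3/5 + 1 = 293/100 = 2.93 bits/symbol.

2.93 bits/symbol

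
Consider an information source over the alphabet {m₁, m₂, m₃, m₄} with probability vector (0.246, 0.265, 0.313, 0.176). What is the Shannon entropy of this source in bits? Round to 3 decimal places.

1.971 bits

H = −Σ pᵢ log₂ pᵢ.
−0.246·log₂(0.246) = 0.4977
−0.265·log₂(0.265) = 0.5077
−0.313·log₂(0.313) = 0.5245
−0.176·log₂(0.176) = 0.4411
Sum ≈ 1.9711 → 1.971 bits.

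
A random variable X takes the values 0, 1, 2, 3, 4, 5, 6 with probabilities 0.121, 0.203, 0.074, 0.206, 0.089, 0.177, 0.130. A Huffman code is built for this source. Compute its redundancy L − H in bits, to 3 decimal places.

0.035 bits

Entropy H = −Σ p log₂ p ≈ 2.7186 bits.
Huffman merges: 37/500+89/1000→163/1000; 121/1000+13/100→251/1000; 163/1000+177/1000→17/50; 203/1000+103/500→409/1000; 251/1000+17/50→591/1000; 409/1000+591/1000→1. L = 1377/500 ≈ 2.7540.
L − H = 2.7540 − 2.7186 = 0.035 bits.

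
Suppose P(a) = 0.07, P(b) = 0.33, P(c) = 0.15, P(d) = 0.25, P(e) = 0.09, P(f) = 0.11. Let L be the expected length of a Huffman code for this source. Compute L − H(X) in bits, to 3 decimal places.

Entropy H = −Σ p log₂ p ≈ 2.3699 bits.
Huffman merges: 7/100+9/100→4/25; 11/100+3/20→13/50; 4/25+1/4→41/100; 13/50+33/100→59/100; 41/100+59/100→1. L = 121/50 ≈ 2.4200.
L − H = 2.4200 − 2.3699 = 0.050 bits.

0.050 bits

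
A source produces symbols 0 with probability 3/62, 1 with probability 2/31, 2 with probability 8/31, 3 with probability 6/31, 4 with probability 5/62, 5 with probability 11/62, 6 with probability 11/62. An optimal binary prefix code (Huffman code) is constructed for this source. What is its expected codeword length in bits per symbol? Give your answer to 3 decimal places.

2.661 bits/symbol

Repeatedly combine the two least-probable nodes; the expected code length is the sum of the merged weights.
merge 3/62 + 2/31 → 7/62
merge 5/62 + 7/62 → 6/31
merge 11/62 + 11/62 → 11/31
merge 6/31 + 6/31 → 12/31
merge 8/31 + 11/31 → 19/31
merge 12/31 + 19/31 → 1
L = 7/62 + 6/31 + 11/31 + 12/31 + 19/31 + 1 = 165/62 ≈ 2.661 bits/symbol.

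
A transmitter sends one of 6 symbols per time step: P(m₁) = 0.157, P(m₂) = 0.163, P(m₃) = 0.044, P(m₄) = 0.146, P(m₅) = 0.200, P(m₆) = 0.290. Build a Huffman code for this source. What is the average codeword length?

Repeatedly combine the two least-probable nodes; the expected code length is the sum of the merged weights.
merge 11/250 + 73/500 → 19/100
merge 157/1000 + 163/1000 → 8/25
merge 19/100 + 1/5 → 39/100
merge 29/100 + 8/25 → 61/100
merge 39/100 + 61/100 → 1
L = 19/100 + 8/25 + 39/100 + 61/100 + 1 = 251/100 = 2.51 bits/symbol.

2.51 bits/symbol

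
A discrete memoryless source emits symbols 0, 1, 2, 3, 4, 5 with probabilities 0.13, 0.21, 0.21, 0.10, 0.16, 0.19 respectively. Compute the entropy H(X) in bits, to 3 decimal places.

H = −Σ pᵢ log₂ pᵢ.
−0.13·log₂(0.13) = 0.3826
−0.21·log₂(0.21) = 0.4728
−0.21·log₂(0.21) = 0.4728
−0.10·log₂(0.10) = 0.3322
−0.16·log₂(0.16) = 0.4230
−0.19·log₂(0.19) = 0.4552
Sum ≈ 2.5387 → 2.539 bits.

2.539 bits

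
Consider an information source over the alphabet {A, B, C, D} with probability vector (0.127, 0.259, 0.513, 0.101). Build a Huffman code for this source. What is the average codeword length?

1.715 bits/symbol

Repeatedly combine the two least-probable nodes; the expected code length is the sum of the merged weights.
merge 101/1000 + 127/1000 → 57/250
merge 57/250 + 259/1000 → 487/1000
merge 487/1000 + 513/1000 → 1
L = 57/250 + 487/1000 + 1 = 343/200 = 1.715 bits/symbol.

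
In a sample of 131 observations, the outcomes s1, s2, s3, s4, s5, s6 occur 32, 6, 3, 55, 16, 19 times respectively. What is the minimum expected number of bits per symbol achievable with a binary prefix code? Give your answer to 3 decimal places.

2.176 bits/symbol

Probabilities are the counts divided by 131.
Repeatedly combine the two least-probable nodes; the expected code length is the sum of the merged weights.
merge 3/131 + 6/131 → 9/131
merge 9/131 + 16/131 → 25/131
merge 19/131 + 25/131 → 44/131
merge 32/131 + 44/131 → 76/131
merge 55/131 + 76/131 → 1
L = 9/131 + 25/131 + 44/131 + 76/131 + 1 = 285/131 ≈ 2.176 bits/symbol.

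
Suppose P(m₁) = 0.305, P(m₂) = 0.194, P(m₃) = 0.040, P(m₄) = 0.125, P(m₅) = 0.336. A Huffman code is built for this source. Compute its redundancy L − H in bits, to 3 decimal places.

Entropy H = −Σ p log₂ p ≈ 2.0709 bits.
Huffman merges: 1/25+1/8→33/200; 33/200+97/500→359/1000; 61/200+42/125→641/1000; 359/1000+641/1000→1. L = 433/200 ≈ 2.1650.
L − H = 2.1650 − 2.0709 = 0.094 bits.

0.094 bits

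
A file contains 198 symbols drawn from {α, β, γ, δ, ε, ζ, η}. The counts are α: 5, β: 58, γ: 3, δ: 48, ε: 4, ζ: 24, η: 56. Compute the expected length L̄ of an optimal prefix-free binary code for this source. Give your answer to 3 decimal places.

Probabilities are the counts divided by 198.
Repeatedly combine the two least-probable nodes; the expected code length is the sum of the merged weights.
merge 1/66 + 2/99 → 7/198
merge 5/198 + 7/198 → 2/33
merge 2/33 + 4/33 → 2/11
merge 2/11 + 8/33 → 14/33
merge 28/99 + 29/99 → 19/33
merge 14/33 + 19/33 → 1
L = 7/198 + 2/33 + 2/11 + 14/33 + 19/33 + 1 = 41/18 ≈ 2.278 bits/symbol.

2.278 bits/symbol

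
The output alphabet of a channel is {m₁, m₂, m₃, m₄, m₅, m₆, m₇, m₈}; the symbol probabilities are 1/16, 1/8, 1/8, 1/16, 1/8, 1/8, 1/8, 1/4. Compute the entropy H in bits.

Each probability is a power of 1/2, so log₂(1/p) is an integer.
H = Σ p·log₂(1/p) = 1/16·4 + 1/8·3 + 1/8·3 + 1/16·4 + 1/8·3 + 1/8·3 + 1/8·3 + 1/4·2 = 2.875 bits.

2.875 bits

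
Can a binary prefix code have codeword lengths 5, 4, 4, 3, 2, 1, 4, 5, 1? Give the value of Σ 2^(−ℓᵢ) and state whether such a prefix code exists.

With common denominator 2^5 = 32: Σ 2^(−ℓᵢ) = 1/32 + 2/32 + 2/32 + 4/32 + 8/32 + 16/32 + 2/32 + 1/32 + 16/32 = 52/32 = 1.625.
Kraft's inequality requires Σ ≤ 1; here Σ = 1.625 > 1, so no such prefix code exists.

1.625; no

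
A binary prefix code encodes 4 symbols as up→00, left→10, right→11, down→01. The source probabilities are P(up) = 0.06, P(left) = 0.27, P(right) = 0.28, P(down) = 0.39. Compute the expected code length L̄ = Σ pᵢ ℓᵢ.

L̄ = Σ pᵢ·ℓᵢ = 0.06·2 + 0.27·2 + 0.28·2 + 0.39·2 = 2 bits/symbol.

2 bits/symbol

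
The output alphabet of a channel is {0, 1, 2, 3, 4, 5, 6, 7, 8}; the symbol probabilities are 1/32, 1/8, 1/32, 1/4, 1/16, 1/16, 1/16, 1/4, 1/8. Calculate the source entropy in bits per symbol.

2.8125 bits

Each probability is a power of 1/2, so log₂(1/p) is an integer.
H = Σ p·log₂(1/p) = 1/32·5 + 1/8·3 + 1/32·5 + 1/4·2 + 1/16·4 + 1/16·4 + 1/16·4 + 1/4·2 + 1/8·3 = 2.8125 bits.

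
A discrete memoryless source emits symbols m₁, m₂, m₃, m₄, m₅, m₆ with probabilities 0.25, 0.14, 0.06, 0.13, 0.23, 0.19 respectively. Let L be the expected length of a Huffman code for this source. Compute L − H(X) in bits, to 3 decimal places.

Entropy H = −Σ p log₂ p ≈ 2.4662 bits.
Huffman merges: 3/50+13/100→19/100; 7/50+19/100→33/100; 19/100+23/100→21/50; 1/4+33/100→29/50; 21/50+29/50→1. L = 63/25 ≈ 2.5200.
L − H = 2.5200 − 2.4662 = 0.054 bits.

0.054 bits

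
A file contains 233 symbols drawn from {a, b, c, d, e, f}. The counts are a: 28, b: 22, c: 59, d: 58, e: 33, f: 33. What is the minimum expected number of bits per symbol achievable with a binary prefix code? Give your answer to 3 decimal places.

Probabilities are the counts divided by 233.
Repeatedly combine the two least-probable nodes; the expected code length is the sum of the merged weights.
merge 22/233 + 28/233 → 50/233
merge 33/233 + 33/233 → 66/233
merge 50/233 + 58/233 → 108/233
merge 59/233 + 66/233 → 125/233
merge 108/233 + 125/233 → 1
L = 50/233 + 66/233 + 108/233 + 125/233 + 1 = 582/233 ≈ 2.498 bits/symbol.

2.498 bits/symbol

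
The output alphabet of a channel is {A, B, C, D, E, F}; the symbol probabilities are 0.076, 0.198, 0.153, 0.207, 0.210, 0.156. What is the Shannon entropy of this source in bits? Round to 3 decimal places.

H = −Σ pᵢ log₂ pᵢ.
−0.076·log₂(0.076) = 0.2826
−0.198·log₂(0.198) = 0.4626
−0.153·log₂(0.153) = 0.4144
−0.207·log₂(0.207) = 0.4704
−0.210·log₂(0.210) = 0.4728
−0.156·log₂(0.156) = 0.4181
Sum ≈ 2.5209 → 2.521 bits.

2.521 bits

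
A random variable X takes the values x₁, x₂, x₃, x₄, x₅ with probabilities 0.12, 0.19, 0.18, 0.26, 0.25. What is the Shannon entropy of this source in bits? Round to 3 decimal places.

2.273 bits

H = −Σ pᵢ log₂ pᵢ.
−0.12·log₂(0.12) = 0.3671
−0.19·log₂(0.19) = 0.4552
−0.18·log₂(0.18) = 0.4453
−0.26·log₂(0.26) = 0.5053
−0.25·log₂(0.25) = 0.5000
Sum ≈ 2.2729 → 2.273 bits.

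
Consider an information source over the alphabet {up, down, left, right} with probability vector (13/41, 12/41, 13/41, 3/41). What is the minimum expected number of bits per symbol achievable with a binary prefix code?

2 bits/symbol

Repeatedly combine the two least-probable nodes; the expected code length is the sum of the merged weights.
merge 3/41 + 12/41 → 15/41
merge 13/41 + 13/41 → 26/41
merge 15/41 + 26/41 → 1
L = 15/41 + 26/41 + 1 = 2 bits/symbol.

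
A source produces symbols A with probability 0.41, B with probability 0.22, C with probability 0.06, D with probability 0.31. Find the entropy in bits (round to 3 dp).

H = −Σ pᵢ log₂ pᵢ.
−0.41·log₂(0.41) = 0.5274
−0.22·log₂(0.22) = 0.4806
−0.06·log₂(0.06) = 0.2435
−0.31·log₂(0.31) = 0.5238
Sum ≈ 1.7753 → 1.775 bits.

1.775 bits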